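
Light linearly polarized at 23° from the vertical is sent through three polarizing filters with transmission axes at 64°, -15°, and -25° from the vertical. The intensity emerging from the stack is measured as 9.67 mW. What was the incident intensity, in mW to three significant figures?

I₀ ≈ 481 mW

I₁ = I₀ cos²(64° − 23°) = I₀ cos²(41°) = 0.5696 I₀.
I₂ = I₁ cos²(-15° − 64°) = 0.5696 I₀ · cos²(79°) = 0.02074 I₀.
I₃ = I₂ cos²(-25° + 15°) = 0.02074 I₀ · cos²(10°) = 0.02011 I₀.
So 9.67 mW = 0.02011 I₀, giving I₀ = 9.67/0.02011 = 480.8 mW.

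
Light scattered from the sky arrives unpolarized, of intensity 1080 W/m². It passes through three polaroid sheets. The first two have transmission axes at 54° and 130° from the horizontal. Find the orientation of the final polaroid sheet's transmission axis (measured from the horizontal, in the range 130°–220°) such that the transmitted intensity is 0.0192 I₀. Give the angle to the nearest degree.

θ ≈ 166°

Unpolarized light through the first polarizer → I₁ = ½ I₀, now polarized at 54°.
I₂ = I₁ cos²(130° − 54°) = 0.5 I₀ · cos²(76°) = 0.02926 I₀.
Need I₃/I₀ = 0.0192, so cos²(θ − 130°) = 0.0192 / 0.02926 = 0.6561.
θ − 130° = arccos(√0.6561) = 35.9°, giving θ ≈ 130 + 35.9 = 165.9°.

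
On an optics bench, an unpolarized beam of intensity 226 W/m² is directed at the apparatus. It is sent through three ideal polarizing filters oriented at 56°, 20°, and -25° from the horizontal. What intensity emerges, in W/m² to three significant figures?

I ≈ 37.0 W/m²

Unpolarized light through the first polarizer → I₁ = 226 W/m²/2 = 113 W/m², polarized at 56°.
I₂ = I₁ · cos²(36°) = 113 · 0.6545 = 73.96 W/m².
I₃ = I₂ · cos²(45°) = 73.96 · 0.5 = 36.98 W/m².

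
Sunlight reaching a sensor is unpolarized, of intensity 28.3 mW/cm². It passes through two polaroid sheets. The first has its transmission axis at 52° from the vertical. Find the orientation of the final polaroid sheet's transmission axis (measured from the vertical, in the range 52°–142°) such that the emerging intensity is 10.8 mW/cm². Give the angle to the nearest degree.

θ ≈ 81°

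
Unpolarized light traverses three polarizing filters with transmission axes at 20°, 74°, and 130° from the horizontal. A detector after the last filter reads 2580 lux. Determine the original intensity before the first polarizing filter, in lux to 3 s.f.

Unpolarized light through the first polarizer → I₁ = ½ I₀, now polarized at 20°.
I₂ = I₁ cos²(74° − 20°) = 0.5 I₀ · cos²(54°) = 0.1727 I₀.
I₃ = I₂ cos²(130° − 74°) = 0.1727 I₀ · cos²(56°) = 0.05402 I₀.
So 2580 lux = 0.05402 I₀, giving I₀ = 2580/0.05402 = 4.776e+04 lux.

I₀ ≈ 4.78e4 lux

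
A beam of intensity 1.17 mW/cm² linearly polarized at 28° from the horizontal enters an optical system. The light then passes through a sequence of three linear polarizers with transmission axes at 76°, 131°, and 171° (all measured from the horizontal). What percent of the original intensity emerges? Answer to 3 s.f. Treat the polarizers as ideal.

≈ 8.64%

I₁ = 1.17 mW/cm² · cos²(48°) = 0.5239 mW/cm².
I₂ = I₁ · cos²(55°) = 0.5239 · 0.329 = 0.1723 mW/cm².
I₃ = I₂ · cos²(40°) = 0.1723 · 0.5868 = 0.1011 mW/cm².
That is 8.644% of the incident intensity.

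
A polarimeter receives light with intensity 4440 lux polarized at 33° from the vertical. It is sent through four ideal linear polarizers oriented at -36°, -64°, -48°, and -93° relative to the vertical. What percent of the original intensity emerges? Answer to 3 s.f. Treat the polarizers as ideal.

≈ 4.63%

I₁ = 4440 lux · cos²(69°) = 570.2 lux.
I₂ = I₁ · cos²(28°) = 570.2 · 0.7796 = 444.5 lux.
I₃ = I₂ · cos²(16°) = 444.5 · 0.924 = 410.8 lux.
I₄ = I₃ · cos²(45°) = 410.8 · 0.5 = 205.4 lux.
That is 4.626% of the incident intensity.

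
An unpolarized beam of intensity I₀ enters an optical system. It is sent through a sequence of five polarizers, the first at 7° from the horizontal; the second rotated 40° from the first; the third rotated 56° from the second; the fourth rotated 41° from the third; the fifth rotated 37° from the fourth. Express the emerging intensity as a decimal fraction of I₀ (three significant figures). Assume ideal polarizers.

Unpolarized light through the first polarizer → I₁ = ½ I₀, now polarized at 7°.
I₂ = I₁ cos²(40°) = 0.5 · 0.5868 I₀ = 0.2934 I₀.
I₃ = I₂ cos²(56°) = 0.2934 · 0.3127 I₀ = 0.09175 I₀.
I₄ = I₃ cos²(41°) = 0.09175 · 0.5696 I₀ = 0.05226 I₀.
I₅ = I₄ cos²(37°) = 0.05226 · 0.6378 I₀ = 0.03333 I₀.
Transmitted fraction = 0.03333.

≈ 0.0333 I₀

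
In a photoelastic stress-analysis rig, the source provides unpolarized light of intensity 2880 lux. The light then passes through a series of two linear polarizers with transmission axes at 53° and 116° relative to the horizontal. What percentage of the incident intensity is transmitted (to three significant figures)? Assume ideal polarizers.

≈ 10.3%

Unpolarized light through the first polarizer → I₁ = 2880 lux/2 = 1440 lux, polarized at 53°.
I₂ = I₁ · cos²(63°) = 1440 · 0.2061 = 296.8 lux.
That is 10.31% of the incident intensity.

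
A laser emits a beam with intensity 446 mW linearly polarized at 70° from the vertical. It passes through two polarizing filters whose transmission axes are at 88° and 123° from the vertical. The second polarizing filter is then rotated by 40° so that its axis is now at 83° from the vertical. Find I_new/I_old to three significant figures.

I_new/I_old ≈ 1.48

Before rotation:
I₁ = I₀ cos²(88° − 70°) = I₀ cos²(18°) = 0.9045 I₀.
I₂ = I₁ cos²(123° − 88°) = 0.9045 I₀ · cos²(35°) = 0.6069 I₀.
After rotation:
I₁ = I₀ cos²(88° − 70°) = I₀ cos²(18°) = 0.9045 I₀.
I₂ = I₁ cos²(83° − 88°) = 0.9045 I₀ · cos²(5°) = 0.8976 I₀.
Ratio = 0.8976 / 0.6069 = 1.479.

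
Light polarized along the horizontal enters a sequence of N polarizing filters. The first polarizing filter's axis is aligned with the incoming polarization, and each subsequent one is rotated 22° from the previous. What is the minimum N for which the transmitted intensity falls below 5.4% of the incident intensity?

N = 21

First polarizer is aligned with the polarization: full transmission.
Each further stage multiplies by cos²(22°) = 0.8597.
After N polarizers: T = 0.8597^(N−1). Require T < 0.054 ⇒ N−1 > ln(0.054)/ln(0.8597) = 19.30, so N−1 ≥ 20 and N = 21.
Check: N=21 gives T = 0.0486 < 0.054; N=20 gives T = 0.05653.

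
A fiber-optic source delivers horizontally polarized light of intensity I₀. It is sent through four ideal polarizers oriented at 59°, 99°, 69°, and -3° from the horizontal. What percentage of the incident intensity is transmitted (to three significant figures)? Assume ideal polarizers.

By Malus's law, I₁ = I₀ cos²(59° − 0°) = I₀ cos²(59°) = 0.2653 I₀.
I₂ = I₁ cos²(99° − 59°) = 0.2653 I₀ · cos²(40°) = 0.1557 I₀.
I₃ = I₂ cos²(69° − 99°) = 0.1557 I₀ · cos²(30°) = 0.1167 I₀.
I₄ = I₃ cos²(-3° − 69°) = 0.1167 I₀ · cos²(72°) = 0.01115 I₀.
That is 1.115% of the incident intensity.

≈ 1.11%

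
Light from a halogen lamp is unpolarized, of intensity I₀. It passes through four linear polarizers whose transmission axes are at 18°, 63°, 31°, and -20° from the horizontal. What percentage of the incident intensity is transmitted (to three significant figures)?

Unpolarized light through the first polarizer → I₁ = ½ I₀, now polarized at 18°.
I₂ = I₁ cos²(63° − 18°) = 0.5 I₀ · cos²(45°) = 0.25 I₀.
I₃ = I₂ cos²(31° − 63°) = 0.25 I₀ · cos²(32°) = 0.1798 I₀.
I₄ = I₃ cos²(-20° − 31°) = 0.1798 I₀ · cos²(51°) = 0.07121 I₀.
That is 7.121% of the incident intensity.

≈ 7.12%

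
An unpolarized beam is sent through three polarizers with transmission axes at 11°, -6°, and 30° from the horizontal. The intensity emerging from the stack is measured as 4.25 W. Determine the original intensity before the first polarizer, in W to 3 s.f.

Unpolarized light through the first polarizer → I₁ = ½ I₀, now polarized at 11°.
I₂ = I₁ cos²(-6° − 11°) = 0.5 I₀ · cos²(17°) = 0.4573 I₀.
I₃ = I₂ cos²(30° + 6°) = 0.4573 I₀ · cos²(36°) = 0.2993 I₀.
So 4.25 W = 0.2993 I₀, giving I₀ = 4.25/0.2993 = 14.2 W.

I₀ ≈ 14.2 W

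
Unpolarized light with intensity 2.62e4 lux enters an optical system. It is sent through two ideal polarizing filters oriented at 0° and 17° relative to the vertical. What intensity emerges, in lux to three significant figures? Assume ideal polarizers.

I ≈ 1.20e4 lux

Unpolarized light through the first polarizer → I₁ = 2.62e4 lux/2 = 1.31e+04 lux, polarized at 0°.
I₂ = I₁ · cos²(17°) = 1.31e+04 · 0.9145 = 1.198e+04 lux.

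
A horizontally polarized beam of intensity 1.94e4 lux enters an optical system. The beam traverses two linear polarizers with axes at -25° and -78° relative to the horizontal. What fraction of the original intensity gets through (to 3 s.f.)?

I/I₀ ≈ 0.297

By Malus's law, I₁ = 1.94e4 lux · cos²(25°) = 1.594e+04 lux.
I₂ = I₁ · cos²(53°) = 1.594e+04 · 0.3622 = 5771 lux.
Transmitted fraction = 0.2975.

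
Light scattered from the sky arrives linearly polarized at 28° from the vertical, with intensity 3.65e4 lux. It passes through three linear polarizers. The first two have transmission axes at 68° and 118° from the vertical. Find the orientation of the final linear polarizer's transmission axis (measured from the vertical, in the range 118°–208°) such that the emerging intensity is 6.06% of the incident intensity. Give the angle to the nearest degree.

By Malus's law, I₁ = I₀ cos²(68° − 28°) = I₀ cos²(40°) = 0.5868 I₀.
I₂ = I₁ cos²(118° − 68°) = 0.5868 I₀ · cos²(50°) = 0.2425 I₀.
Need I₃/I₀ = 0.0606, so cos²(θ − 118°) = 0.0606 / 0.2425 = 0.2499.
θ − 118° = arccos(√0.2499) = 60.0°, giving θ ≈ 118 + 60.0 = 178.0°.

θ ≈ 178°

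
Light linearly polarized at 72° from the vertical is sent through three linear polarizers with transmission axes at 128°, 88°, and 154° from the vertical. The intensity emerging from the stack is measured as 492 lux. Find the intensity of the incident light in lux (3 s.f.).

I₀ ≈ 1.62e4 lux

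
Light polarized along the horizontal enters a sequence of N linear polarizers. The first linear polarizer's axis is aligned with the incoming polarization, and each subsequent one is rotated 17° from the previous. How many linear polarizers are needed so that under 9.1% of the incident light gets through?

N = 28

First polarizer is aligned with the polarization: full transmission.
Each further stage multiplies by cos²(17°) = 0.9145.
After N polarizers: T = 0.9145^(N−1). Require T < 0.091 ⇒ N−1 > ln(0.091)/ln(0.9145) = 26.82, so N−1 ≥ 27 and N = 28.
Check: N=28 gives T = 0.08958 < 0.091; N=27 gives T = 0.09795.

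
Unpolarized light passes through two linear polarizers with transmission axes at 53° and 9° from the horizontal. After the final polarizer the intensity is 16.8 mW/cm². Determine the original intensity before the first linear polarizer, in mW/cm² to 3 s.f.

Unpolarized light through the first polarizer → I₁ = ½ I₀, now polarized at 53°.
I₂ = I₁ cos²(9° − 53°) = 0.5 I₀ · cos²(44°) = 0.2587 I₀.
So 16.8 mW/cm² = 0.2587 I₀, giving I₀ = 16.8/0.2587 = 64.93 mW/cm².

I₀ ≈ 64.9 mW/cm²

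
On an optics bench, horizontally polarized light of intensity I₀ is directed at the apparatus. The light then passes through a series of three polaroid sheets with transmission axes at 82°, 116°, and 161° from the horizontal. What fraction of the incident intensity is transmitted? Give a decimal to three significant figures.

≈ 0.00666 I₀

I₁ = I₀ cos²(82° − 0°) = I₀ cos²(82°) = 0.01937 I₀.
I₂ = I₁ cos²(116° − 82°) = 0.01937 I₀ · cos²(34°) = 0.01331 I₀.
I₃ = I₂ cos²(161° − 116°) = 0.01331 I₀ · cos²(45°) = 0.006656 I₀.
Transmitted fraction = 0.006656.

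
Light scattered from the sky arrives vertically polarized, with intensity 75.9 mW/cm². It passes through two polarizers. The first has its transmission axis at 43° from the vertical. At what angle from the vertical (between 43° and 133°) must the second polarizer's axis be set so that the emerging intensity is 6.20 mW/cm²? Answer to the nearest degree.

By Malus's law, I₁ = I₀ cos²(43° − 0°) = I₀ cos²(43°) = 0.5349 I₀.
Target fraction: 6.20 / 75.9 mW/cm² = 0.08169 of I₀.
Need I₂/I₀ = 0.08169, so cos²(θ − 43°) = 0.08169 / 0.5349 = 0.1527.
θ − 43° = arccos(√0.1527) = 67.0°, giving θ ≈ 43 + 67.0 = 110.0°.

θ ≈ 110°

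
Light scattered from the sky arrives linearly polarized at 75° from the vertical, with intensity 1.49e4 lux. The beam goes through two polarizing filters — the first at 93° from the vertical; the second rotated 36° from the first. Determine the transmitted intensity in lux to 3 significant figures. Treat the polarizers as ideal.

I ≈ 8820 lux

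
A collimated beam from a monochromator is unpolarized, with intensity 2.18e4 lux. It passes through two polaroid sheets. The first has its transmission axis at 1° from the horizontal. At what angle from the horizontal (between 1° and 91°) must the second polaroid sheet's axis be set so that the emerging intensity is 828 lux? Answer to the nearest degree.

θ ≈ 75°

Unpolarized light through the first polarizer → I₁ = ½ I₀, now polarized at 1°.
Target fraction: 828 / 2.18e4 lux = 0.03798 of I₀.
Need I₂/I₀ = 0.03798, so cos²(θ − 1°) = 0.03798 / 0.5 = 0.07596.
θ − 1° = arccos(√0.07596) = 74.0°, giving θ ≈ 1 + 74.0 = 75.0°.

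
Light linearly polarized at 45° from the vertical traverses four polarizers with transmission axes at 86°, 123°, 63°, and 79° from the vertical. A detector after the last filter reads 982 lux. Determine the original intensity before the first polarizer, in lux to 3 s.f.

I₀ ≈ 1.17e4 lux

I₁ = I₀ cos²(86° − 45°) = I₀ cos²(41°) = 0.5696 I₀.
I₂ = I₁ cos²(123° − 86°) = 0.5696 I₀ · cos²(37°) = 0.3633 I₀.
I₃ = I₂ cos²(63° − 123°) = 0.3633 I₀ · cos²(60°) = 0.09082 I₀.
I₄ = I₃ cos²(79° − 63°) = 0.09082 I₀ · cos²(16°) = 0.08392 I₀.
So 982 lux = 0.08392 I₀, giving I₀ = 982/0.08392 = 1.17e+04 lux.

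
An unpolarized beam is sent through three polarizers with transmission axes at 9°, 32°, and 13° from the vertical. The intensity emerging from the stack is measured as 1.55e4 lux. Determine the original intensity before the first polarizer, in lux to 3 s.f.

Unpolarized light through the first polarizer → I₁ = ½ I₀, now polarized at 9°.
I₂ = I₁ cos²(32° − 9°) = 0.5 I₀ · cos²(23°) = 0.4237 I₀.
I₃ = I₂ cos²(13° − 32°) = 0.4237 I₀ · cos²(19°) = 0.3788 I₀.
So 1.55e4 lux = 0.3788 I₀, giving I₀ = 1.55e4/0.3788 = 4.092e+04 lux.

I₀ ≈ 4.09e4 lux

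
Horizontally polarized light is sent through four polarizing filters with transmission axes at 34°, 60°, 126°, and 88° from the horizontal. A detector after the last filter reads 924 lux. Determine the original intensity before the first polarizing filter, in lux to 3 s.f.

By Malus's law, I₁ = I₀ cos²(34° − 0°) = I₀ cos²(34°) = 0.6873 I₀.
I₂ = I₁ cos²(60° − 34°) = 0.6873 I₀ · cos²(26°) = 0.5552 I₀.
I₃ = I₂ cos²(126° − 60°) = 0.5552 I₀ · cos²(66°) = 0.09185 I₀.
I₄ = I₃ cos²(88° − 126°) = 0.09185 I₀ · cos²(38°) = 0.05704 I₀.
So 924 lux = 0.05704 I₀, giving I₀ = 924/0.05704 = 1.62e+04 lux.

I₀ ≈ 1.62e4 lux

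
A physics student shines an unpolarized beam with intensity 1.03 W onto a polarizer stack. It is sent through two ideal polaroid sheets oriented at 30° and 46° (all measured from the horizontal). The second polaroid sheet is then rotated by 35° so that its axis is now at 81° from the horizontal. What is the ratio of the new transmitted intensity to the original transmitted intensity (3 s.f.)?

Before rotation:
Unpolarized light through the first polarizer → I₁ = ½ I₀, now polarized at 30°.
I₂ = I₁ cos²(46° − 30°) = 0.5 I₀ · cos²(16°) = 0.462 I₀.
After rotation:
Unpolarized light through the first polarizer → I₁ = ½ I₀, now polarized at 30°.
I₂ = I₁ cos²(81° − 30°) = 0.5 I₀ · cos²(51°) = 0.198 I₀.
Ratio = 0.198 / 0.462 = 0.4286.

I_new/I_old ≈ 0.429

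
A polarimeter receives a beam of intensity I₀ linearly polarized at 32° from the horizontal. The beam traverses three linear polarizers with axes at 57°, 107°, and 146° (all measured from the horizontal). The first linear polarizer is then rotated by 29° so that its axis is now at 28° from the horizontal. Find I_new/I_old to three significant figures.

Before rotation:
By Malus's law, I₁ = I₀ cos²(57° − 32°) = I₀ cos²(25°) = 0.8214 I₀.
I₂ = I₁ cos²(107° − 57°) = 0.8214 I₀ · cos²(50°) = 0.3394 I₀.
I₃ = I₂ cos²(146° − 107°) = 0.3394 I₀ · cos²(39°) = 0.205 I₀.
After rotation:
I₁ = I₀ cos²(28° − 32°) = I₀ cos²(4°) = 0.9951 I₀.
I₂ = I₁ cos²(107° − 28°) = 0.9951 I₀ · cos²(79°) = 0.03623 I₀.
I₃ = I₂ cos²(146° − 107°) = 0.03623 I₀ · cos²(39°) = 0.02188 I₀.
Ratio = 0.02188 / 0.205 = 0.1068.

I_new/I_old ≈ 0.107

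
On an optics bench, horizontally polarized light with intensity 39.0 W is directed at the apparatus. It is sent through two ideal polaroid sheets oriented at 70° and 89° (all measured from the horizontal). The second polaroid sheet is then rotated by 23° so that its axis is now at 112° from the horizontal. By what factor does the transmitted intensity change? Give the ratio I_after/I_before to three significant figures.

Before rotation:
By Malus's law, I₁ = I₀ cos²(70° − 0°) = I₀ cos²(70°) = 0.117 I₀.
I₂ = I₁ cos²(89° − 70°) = 0.117 I₀ · cos²(19°) = 0.1046 I₀.
After rotation:
I₁ = I₀ cos²(70° − 0°) = I₀ cos²(70°) = 0.117 I₀.
I₂ = I₁ cos²(112° − 70°) = 0.117 I₀ · cos²(42°) = 0.0646 I₀.
Ratio = 0.0646 / 0.1046 = 0.6177.

I_new/I_old ≈ 0.618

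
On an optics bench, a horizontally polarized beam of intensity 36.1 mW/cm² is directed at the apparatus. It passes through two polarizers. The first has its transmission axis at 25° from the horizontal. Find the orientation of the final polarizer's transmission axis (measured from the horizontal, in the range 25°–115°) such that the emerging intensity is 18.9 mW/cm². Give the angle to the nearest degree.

By Malus's law, I₁ = I₀ cos²(25° − 0°) = I₀ cos²(25°) = 0.8214 I₀.
Target fraction: 18.9 / 36.1 mW/cm² = 0.5235 of I₀.
Need I₂/I₀ = 0.5235, so cos²(θ − 25°) = 0.5235 / 0.8214 = 0.6374.
θ − 25° = arccos(√0.6374) = 37.0°, giving θ ≈ 25 + 37.0 = 62.0°.

θ ≈ 62°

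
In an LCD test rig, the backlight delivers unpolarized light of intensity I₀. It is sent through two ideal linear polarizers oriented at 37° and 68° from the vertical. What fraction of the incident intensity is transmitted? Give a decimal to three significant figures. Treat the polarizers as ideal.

≈ 0.367 I₀

Unpolarized light through the first polarizer → I₁ = ½ I₀, now polarized at 37°.
I₂ = I₁ cos²(68° − 37°) = 0.5 I₀ · cos²(31°) = 0.3674 I₀.
Transmitted fraction = 0.3674.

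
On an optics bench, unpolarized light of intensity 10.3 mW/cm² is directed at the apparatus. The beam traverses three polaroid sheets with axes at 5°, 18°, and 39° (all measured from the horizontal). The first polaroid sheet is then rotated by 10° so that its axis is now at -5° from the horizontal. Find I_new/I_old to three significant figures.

Before rotation:
Unpolarized light through the first polarizer → I₁ = ½ I₀, now polarized at 5°.
I₂ = I₁ cos²(18° − 5°) = 0.5 I₀ · cos²(13°) = 0.4747 I₀.
I₃ = I₂ cos²(39° − 18°) = 0.4747 I₀ · cos²(21°) = 0.4137 I₀.
After rotation:
Unpolarized light through the first polarizer → I₁ = ½ I₀, now polarized at -5°.
I₂ = I₁ cos²(18° + 5°) = 0.5 I₀ · cos²(23°) = 0.4237 I₀.
I₃ = I₂ cos²(39° − 18°) = 0.4237 I₀ · cos²(21°) = 0.3693 I₀.
Ratio = 0.3693 / 0.4137 = 0.8925.

I_new/I_old ≈ 0.892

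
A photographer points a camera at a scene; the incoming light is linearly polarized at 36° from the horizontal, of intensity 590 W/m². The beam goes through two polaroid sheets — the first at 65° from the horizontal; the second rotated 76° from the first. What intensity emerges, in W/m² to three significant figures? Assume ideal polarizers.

By Malus's law, I₁ = 590 W/m² · cos²(29°) = 451.3 W/m².
I₂ = I₁ · cos²(76°) = 451.3 · 0.05853 = 26.41 W/m².

I ≈ 26.4 W/m²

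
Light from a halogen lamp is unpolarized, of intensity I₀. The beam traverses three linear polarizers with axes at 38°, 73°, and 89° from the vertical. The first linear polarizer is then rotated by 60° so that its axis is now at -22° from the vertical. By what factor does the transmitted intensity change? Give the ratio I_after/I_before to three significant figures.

Before rotation:
Unpolarized light through the first polarizer → I₁ = ½ I₀, now polarized at 38°.
I₂ = I₁ cos²(73° − 38°) = 0.5 I₀ · cos²(35°) = 0.3355 I₀.
I₃ = I₂ cos²(89° − 73°) = 0.3355 I₀ · cos²(16°) = 0.31 I₀.
After rotation:
Unpolarized light through the first polarizer → I₁ = ½ I₀, now polarized at -22°.
Angle between axes 1 and 2: 85°. I₂ = 0.5 I₀ · cos²(85°) = 0.003798 I₀.
I₃ = I₂ cos²(89° − 73°) = 0.003798 I₀ · cos²(16°) = 0.00351 I₀.
Ratio = 0.00351 / 0.31 = 0.01132.

I_new/I_old ≈ 0.0113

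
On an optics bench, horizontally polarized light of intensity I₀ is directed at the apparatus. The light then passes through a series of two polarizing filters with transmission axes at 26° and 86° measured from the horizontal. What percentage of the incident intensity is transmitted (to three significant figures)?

I₁ = I₀ cos²(26° − 0°) = I₀ cos²(26°) = 0.8078 I₀.
I₂ = I₁ cos²(86° − 26°) = 0.8078 I₀ · cos²(60°) = 0.202 I₀.
That is 20.2% of the incident intensity.

≈ 20.2%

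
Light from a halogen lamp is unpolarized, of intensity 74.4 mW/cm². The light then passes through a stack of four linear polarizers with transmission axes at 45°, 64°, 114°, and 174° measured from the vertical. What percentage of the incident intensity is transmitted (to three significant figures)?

≈ 4.62%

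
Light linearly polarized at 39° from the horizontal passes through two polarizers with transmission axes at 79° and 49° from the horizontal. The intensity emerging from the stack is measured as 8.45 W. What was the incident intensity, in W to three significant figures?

I₀ ≈ 19.2 W

I₁ = I₀ cos²(79° − 39°) = I₀ cos²(40°) = 0.5868 I₀.
I₂ = I₁ cos²(49° − 79°) = 0.5868 I₀ · cos²(30°) = 0.4401 I₀.
So 8.45 W = 0.4401 I₀, giving I₀ = 8.45/0.4401 = 19.2 W.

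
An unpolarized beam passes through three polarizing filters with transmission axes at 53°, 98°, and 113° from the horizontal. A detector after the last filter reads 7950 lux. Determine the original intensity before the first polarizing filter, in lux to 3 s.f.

Unpolarized light through the first polarizer → I₁ = ½ I₀, now polarized at 53°.
I₂ = I₁ cos²(98° − 53°) = 0.5 I₀ · cos²(45°) = 0.25 I₀.
I₃ = I₂ cos²(113° − 98°) = 0.25 I₀ · cos²(15°) = 0.2333 I₀.
So 7950 lux = 0.2333 I₀, giving I₀ = 7950/0.2333 = 3.408e+04 lux.

I₀ ≈ 3.41e4 lux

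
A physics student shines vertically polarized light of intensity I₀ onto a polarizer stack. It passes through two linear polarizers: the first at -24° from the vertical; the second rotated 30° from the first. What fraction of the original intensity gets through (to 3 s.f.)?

≈ 0.626 I₀

I₁ = I₀ cos²(-24° − 0°) = I₀ cos²(24°) = 0.8346 I₀.
I₂ = I₁ cos²(30°) = 0.8346 · 0.75 I₀ = 0.6259 I₀.
Transmitted fraction = 0.6259.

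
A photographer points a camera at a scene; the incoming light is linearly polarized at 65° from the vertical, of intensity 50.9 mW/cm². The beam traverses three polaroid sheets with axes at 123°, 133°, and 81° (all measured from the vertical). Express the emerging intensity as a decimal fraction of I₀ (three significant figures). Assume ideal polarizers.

I₁ = 50.9 mW/cm² · cos²(58°) = 14.29 mW/cm².
I₂ = I₁ · cos²(10°) = 14.29 · 0.9698 = 13.86 mW/cm².
I₃ = I₂ · cos²(52°) = 13.86 · 0.379 = 5.254 mW/cm².
Transmitted fraction = 0.1032.

I/I₀ ≈ 0.103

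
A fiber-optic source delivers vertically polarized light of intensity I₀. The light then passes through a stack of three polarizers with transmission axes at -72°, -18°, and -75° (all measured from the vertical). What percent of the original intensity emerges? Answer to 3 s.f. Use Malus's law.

≈ 0.979%

By Malus's law, I₁ = I₀ cos²(-72° − 0°) = I₀ cos²(72°) = 0.09549 I₀.
I₂ = I₁ cos²(-18° + 72°) = 0.09549 I₀ · cos²(54°) = 0.03299 I₀.
I₃ = I₂ cos²(-75° + 18°) = 0.03299 I₀ · cos²(57°) = 0.009786 I₀.
That is 0.9786% of the incident intensity.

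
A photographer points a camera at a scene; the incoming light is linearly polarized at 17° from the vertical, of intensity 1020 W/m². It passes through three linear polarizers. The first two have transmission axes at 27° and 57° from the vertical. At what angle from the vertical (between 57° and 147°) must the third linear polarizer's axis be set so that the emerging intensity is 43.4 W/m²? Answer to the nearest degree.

θ ≈ 133°

By Malus's law, I₁ = I₀ cos²(27° − 17°) = I₀ cos²(10°) = 0.9698 I₀.
I₂ = I₁ cos²(57° − 27°) = 0.9698 I₀ · cos²(30°) = 0.7274 I₀.
Target fraction: 43.4 / 1020 W/m² = 0.04255 of I₀.
Need I₃/I₀ = 0.04255, so cos²(θ − 57°) = 0.04255 / 0.7274 = 0.0585.
θ − 57° = arccos(√0.0585) = 76.0°, giving θ ≈ 57 + 76.0 = 133.0°.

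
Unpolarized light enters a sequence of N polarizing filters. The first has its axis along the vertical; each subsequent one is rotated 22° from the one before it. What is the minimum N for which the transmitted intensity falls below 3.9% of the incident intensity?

First polarizer halves the unpolarized light: factor 1/2.
Each further stage multiplies by cos²(22°) = 0.8597.
After N polarizers: T = 0.5·0.8597^(N−1). Require T < 0.039 ⇒ N−1 > ln(0.039/0.5)/ln(0.8597) = 16.87, so N−1 ≥ 17 and N = 18.
Check: N=18 gives T = 0.03825 < 0.039; N=17 gives T = 0.04449.

N = 18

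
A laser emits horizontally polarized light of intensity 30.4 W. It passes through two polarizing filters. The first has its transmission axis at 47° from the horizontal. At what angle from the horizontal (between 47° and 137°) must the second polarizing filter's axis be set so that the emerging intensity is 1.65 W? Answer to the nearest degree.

θ ≈ 117°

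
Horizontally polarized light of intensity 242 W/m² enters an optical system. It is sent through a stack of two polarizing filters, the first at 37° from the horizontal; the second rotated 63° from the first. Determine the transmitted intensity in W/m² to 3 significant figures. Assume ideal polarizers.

I ≈ 31.8 W/m²

I₁ = 242 W/m² · cos²(37°) = 154.4 W/m².
I₂ = I₁ · cos²(63°) = 154.4 · 0.2061 = 31.81 W/m².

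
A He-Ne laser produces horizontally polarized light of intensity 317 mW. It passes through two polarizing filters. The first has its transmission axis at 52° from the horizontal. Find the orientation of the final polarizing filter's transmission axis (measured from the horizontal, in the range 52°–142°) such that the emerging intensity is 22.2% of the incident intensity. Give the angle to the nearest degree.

By Malus's law, I₁ = I₀ cos²(52° − 0°) = I₀ cos²(52°) = 0.379 I₀.
Need I₂/I₀ = 0.222, so cos²(θ − 52°) = 0.222 / 0.379 = 0.5857.
θ − 52° = arccos(√0.5857) = 40.1°, giving θ ≈ 52 + 40.1 = 92.1°.

θ ≈ 92°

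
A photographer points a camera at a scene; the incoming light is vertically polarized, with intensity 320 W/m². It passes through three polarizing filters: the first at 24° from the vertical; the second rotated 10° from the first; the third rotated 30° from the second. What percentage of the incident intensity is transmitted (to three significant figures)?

≈ 60.7%

I₁ = 320 W/m² · cos²(24°) = 267.1 W/m².
I₂ = I₁ · cos²(10°) = 267.1 · 0.9698 = 259 W/m².
I₃ = I₂ · cos²(30°) = 259 · 0.75 = 194.3 W/m².
That is 60.71% of the incident intensity.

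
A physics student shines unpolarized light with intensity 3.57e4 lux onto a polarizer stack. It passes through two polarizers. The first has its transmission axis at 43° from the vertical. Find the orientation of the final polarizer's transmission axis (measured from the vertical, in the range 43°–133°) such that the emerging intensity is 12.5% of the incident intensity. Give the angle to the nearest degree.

Unpolarized light through the first polarizer → I₁ = ½ I₀, now polarized at 43°.
Need I₂/I₀ = 0.125, so cos²(θ − 43°) = 0.125 / 0.5 = 0.25.
θ − 43° = arccos(√0.25) = 60.0°, giving θ ≈ 43 + 60.0 = 103.0°.

θ ≈ 103°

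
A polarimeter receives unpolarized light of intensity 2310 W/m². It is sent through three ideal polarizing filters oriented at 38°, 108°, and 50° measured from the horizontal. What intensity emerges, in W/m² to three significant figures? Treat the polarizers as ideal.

Unpolarized light through the first polarizer → I₁ = 2310 W/m²/2 = 1155 W/m², polarized at 38°.
I₂ = I₁ · cos²(70°) = 1155 · 0.117 = 135.1 W/m².
I₃ = I₂ · cos²(58°) = 135.1 · 0.2808 = 37.94 W/m².

I ≈ 37.9 W/m²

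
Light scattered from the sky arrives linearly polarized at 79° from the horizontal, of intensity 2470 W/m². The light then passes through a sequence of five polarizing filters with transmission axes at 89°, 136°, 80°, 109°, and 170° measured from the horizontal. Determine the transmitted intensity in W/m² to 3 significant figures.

I ≈ 62.6 W/m²

I₁ = 2470 W/m² · cos²(10°) = 2396 W/m².
I₂ = I₁ · cos²(47°) = 2396 · 0.4651 = 1114 W/m².
I₃ = I₂ · cos²(56°) = 1114 · 0.3127 = 348.4 W/m².
I₄ = I₃ · cos²(29°) = 348.4 · 0.765 = 266.5 W/m².
I₅ = I₄ · cos²(61°) = 266.5 · 0.235 = 62.64 W/m².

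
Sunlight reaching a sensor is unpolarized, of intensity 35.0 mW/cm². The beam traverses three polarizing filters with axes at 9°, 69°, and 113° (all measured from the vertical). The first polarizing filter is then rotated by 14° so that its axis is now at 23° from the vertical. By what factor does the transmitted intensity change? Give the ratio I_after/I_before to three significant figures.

I_new/I_old ≈ 1.93

Before rotation:
Unpolarized light through the first polarizer → I₁ = ½ I₀, now polarized at 9°.
I₂ = I₁ cos²(69° − 9°) = 0.5 I₀ · cos²(60°) = 0.125 I₀.
I₃ = I₂ cos²(113° − 69°) = 0.125 I₀ · cos²(44°) = 0.06468 I₀.
After rotation:
Unpolarized light through the first polarizer → I₁ = ½ I₀, now polarized at 23°.
I₂ = I₁ cos²(69° − 23°) = 0.5 I₀ · cos²(46°) = 0.2413 I₀.
I₃ = I₂ cos²(113° − 69°) = 0.2413 I₀ · cos²(44°) = 0.1248 I₀.
Ratio = 0.1248 / 0.06468 = 1.93.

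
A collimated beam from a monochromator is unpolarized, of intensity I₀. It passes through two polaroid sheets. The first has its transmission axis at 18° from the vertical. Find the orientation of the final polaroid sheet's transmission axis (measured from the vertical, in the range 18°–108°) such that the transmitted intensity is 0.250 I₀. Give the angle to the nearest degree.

Unpolarized light through the first polarizer → I₁ = ½ I₀, now polarized at 18°.
Need I₂/I₀ = 0.25, so cos²(θ − 18°) = 0.25 / 0.5 = 0.5.
θ − 18° = arccos(√0.5) = 45.0°, giving θ ≈ 18 + 45.0 = 63.0°.

θ ≈ 63°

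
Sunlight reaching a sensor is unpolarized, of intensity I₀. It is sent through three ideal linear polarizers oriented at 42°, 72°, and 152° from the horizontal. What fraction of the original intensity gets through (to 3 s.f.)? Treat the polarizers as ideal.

≈ 0.0113 I₀

Unpolarized light through the first polarizer → I₁ = ½ I₀, now polarized at 42°.
I₂ = I₁ cos²(72° − 42°) = 0.5 I₀ · cos²(30°) = 0.375 I₀.
I₃ = I₂ cos²(152° − 72°) = 0.375 I₀ · cos²(80°) = 0.01131 I₀.
Transmitted fraction = 0.01131.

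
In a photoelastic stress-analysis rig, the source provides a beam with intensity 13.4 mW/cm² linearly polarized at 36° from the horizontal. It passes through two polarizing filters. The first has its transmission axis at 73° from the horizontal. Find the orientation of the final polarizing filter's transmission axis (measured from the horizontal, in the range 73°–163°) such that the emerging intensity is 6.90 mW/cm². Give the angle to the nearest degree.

θ ≈ 99°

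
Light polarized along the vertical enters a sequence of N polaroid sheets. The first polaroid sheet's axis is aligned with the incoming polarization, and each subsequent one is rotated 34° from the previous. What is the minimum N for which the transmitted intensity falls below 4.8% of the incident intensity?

N = 10

First polarizer is aligned with the polarization: full transmission.
Each further stage multiplies by cos²(34°) = 0.6873.
After N polarizers: T = 0.6873^(N−1). Require T < 0.048 ⇒ N−1 > ln(0.048)/ln(0.6873) = 8.10, so N−1 ≥ 9 and N = 10.
Check: N=10 gives T = 0.03422 < 0.048; N=9 gives T = 0.0498.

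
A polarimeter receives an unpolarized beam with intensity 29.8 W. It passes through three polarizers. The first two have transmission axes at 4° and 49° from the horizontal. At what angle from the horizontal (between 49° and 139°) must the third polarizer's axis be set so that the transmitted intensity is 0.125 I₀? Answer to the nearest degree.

θ ≈ 94°

Unpolarized light through the first polarizer → I₁ = ½ I₀, now polarized at 4°.
I₂ = I₁ cos²(49° − 4°) = 0.5 I₀ · cos²(45°) = 0.25 I₀.
Need I₃/I₀ = 0.125, so cos²(θ − 49°) = 0.125 / 0.25 = 0.5.
θ − 49° = arccos(√0.5) = 45.0°, giving θ ≈ 49 + 45.0 = 94.0°.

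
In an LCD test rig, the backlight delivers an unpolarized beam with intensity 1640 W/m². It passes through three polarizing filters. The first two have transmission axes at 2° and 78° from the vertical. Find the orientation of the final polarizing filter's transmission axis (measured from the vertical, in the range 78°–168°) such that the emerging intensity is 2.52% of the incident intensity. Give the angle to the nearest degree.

θ ≈ 100°

Unpolarized light through the first polarizer → I₁ = ½ I₀, now polarized at 2°.
I₂ = I₁ cos²(78° − 2°) = 0.5 I₀ · cos²(76°) = 0.02926 I₀.
Need I₃/I₀ = 0.0252, so cos²(θ − 78°) = 0.0252 / 0.02926 = 0.8612.
θ − 78° = arccos(√0.8612) = 21.9°, giving θ ≈ 78 + 21.9 = 99.9°.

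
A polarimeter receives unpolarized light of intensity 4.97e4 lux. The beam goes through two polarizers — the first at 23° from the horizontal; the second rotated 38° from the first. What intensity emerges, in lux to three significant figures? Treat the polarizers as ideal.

Unpolarized light through the first polarizer → I₁ = 4.97e4 lux/2 = 2.485e+04 lux, polarized at 23°.
I₂ = I₁ · cos²(38°) = 2.485e+04 · 0.621 = 1.543e+04 lux.

I ≈ 1.54e4 lux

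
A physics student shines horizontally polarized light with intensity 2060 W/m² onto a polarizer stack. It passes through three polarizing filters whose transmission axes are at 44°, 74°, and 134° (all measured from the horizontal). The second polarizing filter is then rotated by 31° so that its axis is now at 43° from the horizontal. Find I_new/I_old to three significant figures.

Before rotation:
I₁ = I₀ cos²(44° − 0°) = I₀ cos²(44°) = 0.5174 I₀.
I₂ = I₁ cos²(74° − 44°) = 0.5174 I₀ · cos²(30°) = 0.3881 I₀.
I₃ = I₂ cos²(134° − 74°) = 0.3881 I₀ · cos²(60°) = 0.09702 I₀.
After rotation:
I₁ = I₀ cos²(44° − 0°) = I₀ cos²(44°) = 0.5174 I₀.
I₂ = I₁ cos²(43° − 44°) = 0.5174 I₀ · cos²(1°) = 0.5173 I₀.
Angle between axes 2 and 3: 89°. I₃ = 0.5173 I₀ · cos²(89°) = 0.0001576 I₀.
Ratio = 0.0001576 / 0.09702 = 0.001624.

I_new/I_old ≈ 0.00162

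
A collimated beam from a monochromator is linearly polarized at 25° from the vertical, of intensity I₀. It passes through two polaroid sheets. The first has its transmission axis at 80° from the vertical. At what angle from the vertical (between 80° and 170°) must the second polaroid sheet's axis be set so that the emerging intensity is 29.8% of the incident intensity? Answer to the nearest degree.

By Malus's law, I₁ = I₀ cos²(80° − 25°) = I₀ cos²(55°) = 0.329 I₀.
Need I₂/I₀ = 0.298, so cos²(θ − 80°) = 0.298 / 0.329 = 0.9058.
θ − 80° = arccos(√0.9058) = 17.9°, giving θ ≈ 80 + 17.9 = 97.9°.

θ ≈ 98°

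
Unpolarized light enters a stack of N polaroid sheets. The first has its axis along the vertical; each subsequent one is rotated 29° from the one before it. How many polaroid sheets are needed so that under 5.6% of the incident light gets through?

N = 10

First polarizer halves the unpolarized light: factor 1/2.
Each further stage multiplies by cos²(29°) = 0.765.
After N polarizers: T = 0.5·0.765^(N−1). Require T < 0.056 ⇒ N−1 > ln(0.056/0.5)/ln(0.765) = 8.17, so N−1 ≥ 9 and N = 10.
Check: N=10 gives T = 0.04485 < 0.056; N=9 gives T = 0.05862.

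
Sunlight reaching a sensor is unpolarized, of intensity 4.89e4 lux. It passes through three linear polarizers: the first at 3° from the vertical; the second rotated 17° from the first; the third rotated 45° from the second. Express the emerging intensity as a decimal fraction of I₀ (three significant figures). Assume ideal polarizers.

Unpolarized light through the first polarizer → I₁ = 4.89e4 lux/2 = 2.445e+04 lux, polarized at 3°.
I₂ = I₁ · cos²(17°) = 2.445e+04 · 0.9145 = 2.236e+04 lux.
I₃ = I₂ · cos²(45°) = 2.236e+04 · 0.5 = 1.118e+04 lux.
Transmitted fraction = 0.2286.

I/I₀ ≈ 0.229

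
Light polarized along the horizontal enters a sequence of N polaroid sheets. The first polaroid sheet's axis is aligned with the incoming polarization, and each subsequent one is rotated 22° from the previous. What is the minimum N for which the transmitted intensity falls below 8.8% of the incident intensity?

N = 18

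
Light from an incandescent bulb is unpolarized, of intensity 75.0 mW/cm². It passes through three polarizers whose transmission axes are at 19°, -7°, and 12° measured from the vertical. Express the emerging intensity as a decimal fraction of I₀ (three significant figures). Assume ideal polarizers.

Unpolarized light through the first polarizer → I₁ = 75.0 mW/cm²/2 = 37.5 mW/cm², polarized at 19°.
I₂ = I₁ · cos²(26°) = 37.5 · 0.8078 = 30.29 mW/cm².
I₃ = I₂ · cos²(19°) = 30.29 · 0.894 = 27.08 mW/cm².
Transmitted fraction = 0.3611.

I/I₀ ≈ 0.361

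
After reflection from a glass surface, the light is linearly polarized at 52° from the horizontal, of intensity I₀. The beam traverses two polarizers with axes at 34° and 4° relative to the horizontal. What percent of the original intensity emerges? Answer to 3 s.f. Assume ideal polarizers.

≈ 67.8%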